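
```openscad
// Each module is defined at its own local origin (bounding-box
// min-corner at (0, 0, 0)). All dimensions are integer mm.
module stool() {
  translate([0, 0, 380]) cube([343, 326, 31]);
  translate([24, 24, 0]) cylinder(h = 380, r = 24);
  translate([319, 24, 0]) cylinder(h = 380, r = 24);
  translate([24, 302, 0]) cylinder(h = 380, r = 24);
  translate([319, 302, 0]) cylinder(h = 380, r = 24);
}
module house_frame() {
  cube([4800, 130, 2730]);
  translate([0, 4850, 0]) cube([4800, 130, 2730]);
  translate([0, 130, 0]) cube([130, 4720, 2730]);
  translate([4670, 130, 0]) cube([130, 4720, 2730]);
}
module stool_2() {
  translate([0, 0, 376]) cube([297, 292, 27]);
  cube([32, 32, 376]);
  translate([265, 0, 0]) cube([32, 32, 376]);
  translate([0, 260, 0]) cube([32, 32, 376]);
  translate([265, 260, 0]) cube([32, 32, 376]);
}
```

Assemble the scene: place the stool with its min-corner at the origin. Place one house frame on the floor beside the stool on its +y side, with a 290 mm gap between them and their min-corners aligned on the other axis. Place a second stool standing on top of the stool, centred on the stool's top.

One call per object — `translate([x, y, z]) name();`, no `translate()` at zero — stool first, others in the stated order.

stool();
translate([0, 616, 0]) house_frame();
translate([23, 17, 411]) stool_2();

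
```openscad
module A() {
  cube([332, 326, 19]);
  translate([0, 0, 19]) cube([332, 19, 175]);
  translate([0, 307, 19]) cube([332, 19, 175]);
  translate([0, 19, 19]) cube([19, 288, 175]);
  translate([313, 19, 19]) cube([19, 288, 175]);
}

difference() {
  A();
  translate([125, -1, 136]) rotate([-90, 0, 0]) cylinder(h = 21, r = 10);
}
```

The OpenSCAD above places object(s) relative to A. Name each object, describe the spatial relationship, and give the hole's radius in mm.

The subtracted cylinder has r = 10 mm.

A is an open box. The open box has a circular hole through its front wall. The hole's radius is 10 mm.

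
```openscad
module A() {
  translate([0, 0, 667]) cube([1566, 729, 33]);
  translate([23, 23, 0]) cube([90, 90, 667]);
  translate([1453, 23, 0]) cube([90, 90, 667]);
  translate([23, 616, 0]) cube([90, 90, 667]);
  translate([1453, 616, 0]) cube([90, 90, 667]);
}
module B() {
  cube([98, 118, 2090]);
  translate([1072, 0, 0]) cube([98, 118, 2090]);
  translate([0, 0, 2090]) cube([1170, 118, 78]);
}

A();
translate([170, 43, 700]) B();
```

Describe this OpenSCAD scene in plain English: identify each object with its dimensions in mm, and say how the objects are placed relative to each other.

A is a rectangular dining table. The top is 1566×729×33 mm with its upper surface at z = 700 mm. It stands on four 90×90 mm square legs, each inset 23 mm from the nearest pair of top edges, running from the floor to the underside of the top.

B is a door frame. The clear opening is 974 mm wide and 2090 mm high. Two 98 mm wide jambs, 118 mm deep, stand either side of the opening from the floor to the top of the opening. A 78 mm thick head sits across the top of both jambs, spanning the full outside width of the frame.

The door frame is on top of the table.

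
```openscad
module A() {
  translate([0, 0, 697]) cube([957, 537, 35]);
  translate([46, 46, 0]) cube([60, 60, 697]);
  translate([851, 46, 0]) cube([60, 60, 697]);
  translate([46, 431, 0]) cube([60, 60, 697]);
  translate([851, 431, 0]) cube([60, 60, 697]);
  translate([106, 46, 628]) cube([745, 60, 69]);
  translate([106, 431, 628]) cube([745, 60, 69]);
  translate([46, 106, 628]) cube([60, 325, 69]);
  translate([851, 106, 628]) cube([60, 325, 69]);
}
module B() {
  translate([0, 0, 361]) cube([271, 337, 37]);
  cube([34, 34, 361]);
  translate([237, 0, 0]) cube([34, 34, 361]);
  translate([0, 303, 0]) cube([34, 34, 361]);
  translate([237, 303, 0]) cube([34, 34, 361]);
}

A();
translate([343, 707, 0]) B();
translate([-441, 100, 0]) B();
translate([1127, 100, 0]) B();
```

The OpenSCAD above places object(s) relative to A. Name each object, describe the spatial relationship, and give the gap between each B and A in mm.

Each stool's nearest face is 170 mm from the table's bounding box.

A is a table. B is a stool. Three stools sit around the table at the +y, −x, +x sides. The gap between each stool and the table is 170 mm.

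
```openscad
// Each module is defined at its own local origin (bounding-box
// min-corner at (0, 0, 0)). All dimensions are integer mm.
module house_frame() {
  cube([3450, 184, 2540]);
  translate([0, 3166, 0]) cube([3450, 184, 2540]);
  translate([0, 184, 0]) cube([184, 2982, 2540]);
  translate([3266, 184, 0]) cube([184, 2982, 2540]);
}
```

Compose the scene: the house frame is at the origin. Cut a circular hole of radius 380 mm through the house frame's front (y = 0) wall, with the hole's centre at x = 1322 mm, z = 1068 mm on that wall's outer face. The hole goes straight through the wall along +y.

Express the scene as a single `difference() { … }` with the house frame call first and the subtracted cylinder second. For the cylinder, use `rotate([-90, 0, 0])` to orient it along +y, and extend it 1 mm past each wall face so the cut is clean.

difference() {
  house_frame();
  translate([1322, -1, 1068]) rotate([-90, 0, 0]) cylinder(h = 186, r = 380);
}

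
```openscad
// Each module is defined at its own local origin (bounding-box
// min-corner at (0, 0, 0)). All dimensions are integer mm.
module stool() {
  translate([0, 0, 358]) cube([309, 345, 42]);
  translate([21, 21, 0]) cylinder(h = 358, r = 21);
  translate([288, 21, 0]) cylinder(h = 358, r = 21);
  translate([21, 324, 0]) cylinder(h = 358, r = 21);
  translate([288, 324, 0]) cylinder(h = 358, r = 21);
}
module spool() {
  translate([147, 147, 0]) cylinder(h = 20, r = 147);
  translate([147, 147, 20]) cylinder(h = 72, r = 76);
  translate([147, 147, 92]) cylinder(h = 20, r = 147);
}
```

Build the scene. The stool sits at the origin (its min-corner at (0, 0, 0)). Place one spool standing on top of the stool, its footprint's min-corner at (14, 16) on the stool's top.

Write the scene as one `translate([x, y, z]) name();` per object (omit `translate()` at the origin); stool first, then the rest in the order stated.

stool();
translate([14, 16, 400]) spool();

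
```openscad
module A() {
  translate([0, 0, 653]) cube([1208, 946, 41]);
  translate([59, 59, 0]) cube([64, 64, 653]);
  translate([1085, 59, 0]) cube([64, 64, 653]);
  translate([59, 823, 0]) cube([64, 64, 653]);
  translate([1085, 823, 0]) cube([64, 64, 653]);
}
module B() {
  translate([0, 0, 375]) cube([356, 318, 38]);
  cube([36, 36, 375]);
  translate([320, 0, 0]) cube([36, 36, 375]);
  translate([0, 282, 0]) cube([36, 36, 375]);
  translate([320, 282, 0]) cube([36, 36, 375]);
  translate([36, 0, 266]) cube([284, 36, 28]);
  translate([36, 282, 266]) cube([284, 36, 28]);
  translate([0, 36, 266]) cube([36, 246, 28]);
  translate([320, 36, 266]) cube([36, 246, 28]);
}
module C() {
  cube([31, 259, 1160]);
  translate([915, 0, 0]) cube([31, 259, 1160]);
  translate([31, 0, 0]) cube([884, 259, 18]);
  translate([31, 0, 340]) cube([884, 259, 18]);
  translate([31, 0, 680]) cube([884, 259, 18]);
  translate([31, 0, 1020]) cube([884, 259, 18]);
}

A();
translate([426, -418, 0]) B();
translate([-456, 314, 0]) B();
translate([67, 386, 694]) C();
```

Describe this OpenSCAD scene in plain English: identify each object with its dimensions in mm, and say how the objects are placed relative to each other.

A is a table with a 1208×946 mm rectangular top, 41 mm thick, top surface at z = 694 mm, supported by four 64×64 mm square legs, each inset 59 mm from the nearest pair of top edges, running from the floor.

B is a four-legged stool. The seat is a 356×318×38 mm slab whose top surface is at z = 413 mm; four square legs, each 36×36 mm in cross-section, run from the floor (z = 0) to the underside of the seat, each flush with a corner of the seat. Four stretchers, 36 mm wide and 28 mm tall, connect adjacent legs with their undersides at z = 266 mm, each running between the inner faces of the legs it joins and aligned with the legs' outer faces on the other axis.

C is a bookshelf 946 mm wide overall, 259 mm deep and 1160 mm tall. The two sides are 31 mm thick vertical panels. 4 horizontal shelves of 18 mm thickness span between the inner faces of the sides; the lowest shelf sits on the floor and shelves are stacked with a clear vertical gap of 322 mm between each pair.

Two stools sit around the table at the −y, −x sides. The bookshelf is on top of the table.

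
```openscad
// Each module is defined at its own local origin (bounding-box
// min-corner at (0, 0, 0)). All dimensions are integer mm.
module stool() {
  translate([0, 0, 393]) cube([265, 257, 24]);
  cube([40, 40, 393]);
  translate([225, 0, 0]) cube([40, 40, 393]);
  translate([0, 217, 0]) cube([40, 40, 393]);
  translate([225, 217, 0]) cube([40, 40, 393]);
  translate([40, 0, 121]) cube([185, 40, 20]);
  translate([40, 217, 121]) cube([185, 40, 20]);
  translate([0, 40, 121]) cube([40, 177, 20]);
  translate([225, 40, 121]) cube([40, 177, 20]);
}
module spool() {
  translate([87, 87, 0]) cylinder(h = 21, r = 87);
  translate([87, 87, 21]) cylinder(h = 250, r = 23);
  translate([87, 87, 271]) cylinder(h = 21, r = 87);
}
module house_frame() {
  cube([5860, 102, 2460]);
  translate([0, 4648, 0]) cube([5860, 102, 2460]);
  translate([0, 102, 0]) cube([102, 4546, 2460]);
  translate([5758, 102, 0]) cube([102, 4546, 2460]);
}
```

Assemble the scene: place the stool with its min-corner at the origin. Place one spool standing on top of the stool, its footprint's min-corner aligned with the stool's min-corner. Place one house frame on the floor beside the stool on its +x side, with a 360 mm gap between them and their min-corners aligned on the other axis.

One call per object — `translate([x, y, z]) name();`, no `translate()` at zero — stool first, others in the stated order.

stool();
translate([0, 0, 417]) spool();
translate([625, 0, 0]) house_frame();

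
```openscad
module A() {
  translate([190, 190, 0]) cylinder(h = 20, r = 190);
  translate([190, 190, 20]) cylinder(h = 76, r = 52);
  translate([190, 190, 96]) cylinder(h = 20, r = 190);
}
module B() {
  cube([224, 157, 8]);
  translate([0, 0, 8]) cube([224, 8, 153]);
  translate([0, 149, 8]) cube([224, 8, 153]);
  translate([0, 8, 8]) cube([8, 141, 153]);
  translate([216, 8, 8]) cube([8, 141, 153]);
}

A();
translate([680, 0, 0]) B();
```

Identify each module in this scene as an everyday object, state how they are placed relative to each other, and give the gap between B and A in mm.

A is a spool. B is an open box. The open box is on the floor beside the spool on its +x side. The gap between the open box and the spool is 300 mm.

The open box's nearest face is 300 mm from the spool's +x face.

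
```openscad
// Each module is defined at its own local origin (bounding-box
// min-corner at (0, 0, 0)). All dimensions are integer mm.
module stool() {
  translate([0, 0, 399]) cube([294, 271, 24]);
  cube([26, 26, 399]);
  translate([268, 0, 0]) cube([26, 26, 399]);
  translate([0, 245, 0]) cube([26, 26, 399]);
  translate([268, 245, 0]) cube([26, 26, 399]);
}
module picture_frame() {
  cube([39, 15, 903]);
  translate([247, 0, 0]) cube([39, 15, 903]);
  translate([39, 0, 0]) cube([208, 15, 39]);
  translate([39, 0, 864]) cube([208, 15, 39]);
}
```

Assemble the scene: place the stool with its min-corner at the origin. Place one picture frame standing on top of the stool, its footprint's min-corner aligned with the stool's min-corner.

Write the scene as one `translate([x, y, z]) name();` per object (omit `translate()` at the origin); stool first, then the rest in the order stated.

stool();
translate([0, 0, 423]) picture_frame();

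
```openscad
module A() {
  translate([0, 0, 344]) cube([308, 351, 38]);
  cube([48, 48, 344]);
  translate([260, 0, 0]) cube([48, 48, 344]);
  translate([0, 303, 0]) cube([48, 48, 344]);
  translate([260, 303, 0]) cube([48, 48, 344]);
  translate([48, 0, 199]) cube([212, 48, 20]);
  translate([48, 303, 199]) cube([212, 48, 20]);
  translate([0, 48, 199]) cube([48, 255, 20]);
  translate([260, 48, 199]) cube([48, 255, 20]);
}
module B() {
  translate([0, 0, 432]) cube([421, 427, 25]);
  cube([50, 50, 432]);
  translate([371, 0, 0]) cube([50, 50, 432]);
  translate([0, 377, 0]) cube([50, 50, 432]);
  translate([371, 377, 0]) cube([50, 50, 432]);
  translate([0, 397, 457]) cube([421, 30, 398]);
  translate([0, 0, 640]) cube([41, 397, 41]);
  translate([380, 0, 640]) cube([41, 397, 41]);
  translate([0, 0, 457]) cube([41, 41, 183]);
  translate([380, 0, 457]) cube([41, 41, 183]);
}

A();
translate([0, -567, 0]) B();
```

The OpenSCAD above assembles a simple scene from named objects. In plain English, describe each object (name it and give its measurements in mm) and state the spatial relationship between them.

A is a four-legged stool. The seat is a 308×351×38 mm slab whose top surface is at z = 382 mm; four square legs, each 48×48 mm in cross-section, run from the floor (z = 0) to the underside of the seat, each flush with a corner of the seat. Four stretchers, 48 mm wide and 20 mm tall, connect adjacent legs with their undersides at z = 199 mm, each running between the inner faces of the legs it joins and aligned with the legs' outer faces on the other axis.

B is a chair: 421×427 mm seat, 25 mm thick, top at z = 457 mm, on four 50 mm square corner legs flush with the seat edges. A 30 mm thick backrest slab spans the full seat width, extending 398 mm above the seat top, its back face flush with the seat's +y edge. Two armrests of 41×41 mm section run along each side from the seat's front edge to the front of the backrest, top faces 224 mm above the seat top and outer faces flush with the seat's x-edges; a 41×41 mm post under the front of each armrest stands on the seat at the front corner.

The chair is on the floor beside the stool on its −y side.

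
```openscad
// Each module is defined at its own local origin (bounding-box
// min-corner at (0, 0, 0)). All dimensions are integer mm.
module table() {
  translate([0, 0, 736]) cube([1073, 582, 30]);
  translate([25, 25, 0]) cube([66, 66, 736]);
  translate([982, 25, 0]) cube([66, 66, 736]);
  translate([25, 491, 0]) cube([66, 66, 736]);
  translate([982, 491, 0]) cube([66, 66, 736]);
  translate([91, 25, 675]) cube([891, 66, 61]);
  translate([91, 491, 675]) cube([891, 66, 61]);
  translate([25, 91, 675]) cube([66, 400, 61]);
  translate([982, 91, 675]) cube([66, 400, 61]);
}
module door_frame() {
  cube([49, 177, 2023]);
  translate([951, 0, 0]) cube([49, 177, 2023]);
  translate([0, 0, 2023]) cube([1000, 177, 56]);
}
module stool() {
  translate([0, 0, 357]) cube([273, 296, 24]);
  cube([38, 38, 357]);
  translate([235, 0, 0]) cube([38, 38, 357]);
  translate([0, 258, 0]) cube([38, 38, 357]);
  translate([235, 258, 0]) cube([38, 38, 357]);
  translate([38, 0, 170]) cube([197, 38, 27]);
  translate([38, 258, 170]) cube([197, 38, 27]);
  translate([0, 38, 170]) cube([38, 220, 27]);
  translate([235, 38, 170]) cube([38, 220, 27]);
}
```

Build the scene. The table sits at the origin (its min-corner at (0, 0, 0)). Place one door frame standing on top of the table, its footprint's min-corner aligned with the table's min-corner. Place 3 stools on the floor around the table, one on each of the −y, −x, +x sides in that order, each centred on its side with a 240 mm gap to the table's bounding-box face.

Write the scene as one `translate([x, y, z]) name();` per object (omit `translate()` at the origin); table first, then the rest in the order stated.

table();
translate([0, 0, 766]) door_frame();
translate([400, -536, 0]) stool();
translate([-513, 143, 0]) stool();
translate([1313, 143, 0]) stool();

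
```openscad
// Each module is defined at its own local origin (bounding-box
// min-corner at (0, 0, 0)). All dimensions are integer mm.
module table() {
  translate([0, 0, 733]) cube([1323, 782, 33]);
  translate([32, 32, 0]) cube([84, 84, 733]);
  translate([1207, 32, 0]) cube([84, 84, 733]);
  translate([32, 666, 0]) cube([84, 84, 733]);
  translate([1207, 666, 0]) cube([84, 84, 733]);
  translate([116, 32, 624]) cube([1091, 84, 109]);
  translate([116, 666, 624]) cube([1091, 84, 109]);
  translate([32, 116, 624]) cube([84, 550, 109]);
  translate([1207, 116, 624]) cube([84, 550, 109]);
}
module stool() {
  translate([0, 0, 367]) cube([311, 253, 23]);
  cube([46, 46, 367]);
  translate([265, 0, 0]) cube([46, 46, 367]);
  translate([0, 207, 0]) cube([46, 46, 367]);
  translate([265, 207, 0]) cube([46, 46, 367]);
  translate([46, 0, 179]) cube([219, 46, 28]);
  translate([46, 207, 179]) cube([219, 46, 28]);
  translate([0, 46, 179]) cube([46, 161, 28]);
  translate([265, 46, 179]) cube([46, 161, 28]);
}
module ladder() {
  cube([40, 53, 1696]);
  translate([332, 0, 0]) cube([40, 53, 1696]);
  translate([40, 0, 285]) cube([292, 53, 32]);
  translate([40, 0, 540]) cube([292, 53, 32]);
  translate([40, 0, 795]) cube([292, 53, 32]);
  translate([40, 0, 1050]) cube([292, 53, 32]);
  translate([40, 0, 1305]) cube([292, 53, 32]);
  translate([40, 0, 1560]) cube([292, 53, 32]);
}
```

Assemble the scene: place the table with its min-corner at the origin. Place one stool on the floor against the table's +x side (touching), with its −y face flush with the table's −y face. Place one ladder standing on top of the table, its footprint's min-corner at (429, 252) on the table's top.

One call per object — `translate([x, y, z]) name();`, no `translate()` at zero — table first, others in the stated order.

table();
translate([1323, 0, 0]) stool();
translate([429, 252, 766]) ladder();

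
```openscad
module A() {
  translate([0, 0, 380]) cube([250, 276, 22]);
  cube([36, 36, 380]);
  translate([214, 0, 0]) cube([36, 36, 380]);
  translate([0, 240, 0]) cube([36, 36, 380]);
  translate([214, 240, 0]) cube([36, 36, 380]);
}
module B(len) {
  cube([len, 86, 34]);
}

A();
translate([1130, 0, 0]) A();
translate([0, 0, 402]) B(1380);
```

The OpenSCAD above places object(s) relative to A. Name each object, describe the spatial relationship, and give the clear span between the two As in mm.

A is a stool. B is a beam. A beam spans the tops of two stools. The clear span between the two stools is 880 mm.

Second stool starts at x = 1130; first ends at x = 250; clear span = 1130 − 250 = 880 mm.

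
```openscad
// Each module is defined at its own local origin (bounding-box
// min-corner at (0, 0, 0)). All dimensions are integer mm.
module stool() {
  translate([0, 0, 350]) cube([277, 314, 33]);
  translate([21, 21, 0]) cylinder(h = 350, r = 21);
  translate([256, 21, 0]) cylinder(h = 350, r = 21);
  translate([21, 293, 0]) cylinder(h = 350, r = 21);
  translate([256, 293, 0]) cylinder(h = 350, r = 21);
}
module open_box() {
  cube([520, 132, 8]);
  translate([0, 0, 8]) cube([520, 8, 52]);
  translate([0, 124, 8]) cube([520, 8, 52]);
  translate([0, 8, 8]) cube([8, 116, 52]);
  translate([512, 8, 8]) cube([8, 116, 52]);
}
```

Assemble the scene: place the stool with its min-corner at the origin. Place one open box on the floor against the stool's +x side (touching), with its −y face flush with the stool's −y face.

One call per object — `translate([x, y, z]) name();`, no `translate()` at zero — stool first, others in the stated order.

stool();
translate([277, 0, 0]) open_box();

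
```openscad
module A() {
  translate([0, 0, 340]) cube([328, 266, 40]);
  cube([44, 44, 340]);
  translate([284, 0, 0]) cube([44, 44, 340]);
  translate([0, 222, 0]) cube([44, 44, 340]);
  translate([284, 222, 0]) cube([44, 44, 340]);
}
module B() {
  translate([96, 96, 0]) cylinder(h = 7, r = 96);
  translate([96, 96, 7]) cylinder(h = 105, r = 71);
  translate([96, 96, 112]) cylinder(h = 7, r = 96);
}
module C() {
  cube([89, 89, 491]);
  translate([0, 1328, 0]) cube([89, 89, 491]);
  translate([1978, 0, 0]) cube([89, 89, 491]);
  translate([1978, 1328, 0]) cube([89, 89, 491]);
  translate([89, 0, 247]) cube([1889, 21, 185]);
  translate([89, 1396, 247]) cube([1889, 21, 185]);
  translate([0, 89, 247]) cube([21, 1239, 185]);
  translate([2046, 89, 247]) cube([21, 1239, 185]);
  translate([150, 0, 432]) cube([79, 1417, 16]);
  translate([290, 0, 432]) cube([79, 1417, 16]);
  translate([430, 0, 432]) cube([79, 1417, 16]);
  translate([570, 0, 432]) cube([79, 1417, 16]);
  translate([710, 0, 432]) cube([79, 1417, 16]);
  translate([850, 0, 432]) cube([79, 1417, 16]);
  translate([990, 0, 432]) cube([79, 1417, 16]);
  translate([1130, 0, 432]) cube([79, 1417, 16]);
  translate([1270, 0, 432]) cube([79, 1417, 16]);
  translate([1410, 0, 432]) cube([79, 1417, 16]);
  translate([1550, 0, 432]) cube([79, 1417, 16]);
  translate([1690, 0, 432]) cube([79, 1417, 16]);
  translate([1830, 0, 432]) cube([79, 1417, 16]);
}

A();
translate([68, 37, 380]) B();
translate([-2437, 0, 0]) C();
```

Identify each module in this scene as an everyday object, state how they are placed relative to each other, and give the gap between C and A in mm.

The bed frame's nearest face is 370 mm from the stool's −x face.

A is a stool. B is a spool. C is a bed frame. The spool is on top of the stool, centred. The bed frame is on the floor beside the stool on its −x side. The gap between the bed frame and the stool is 370 mm.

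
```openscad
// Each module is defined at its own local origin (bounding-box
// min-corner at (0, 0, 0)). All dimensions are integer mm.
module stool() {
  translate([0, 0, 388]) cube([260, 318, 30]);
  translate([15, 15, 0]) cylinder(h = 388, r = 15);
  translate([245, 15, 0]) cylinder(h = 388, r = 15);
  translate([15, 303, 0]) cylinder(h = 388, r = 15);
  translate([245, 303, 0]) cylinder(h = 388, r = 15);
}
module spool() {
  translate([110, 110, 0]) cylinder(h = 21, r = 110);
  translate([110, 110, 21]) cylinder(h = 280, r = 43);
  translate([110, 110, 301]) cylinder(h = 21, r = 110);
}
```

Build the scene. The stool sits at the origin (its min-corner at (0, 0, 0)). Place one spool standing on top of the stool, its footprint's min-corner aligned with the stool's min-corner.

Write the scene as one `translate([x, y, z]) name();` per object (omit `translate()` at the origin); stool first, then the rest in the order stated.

stool();
translate([0, 0, 418]) spool();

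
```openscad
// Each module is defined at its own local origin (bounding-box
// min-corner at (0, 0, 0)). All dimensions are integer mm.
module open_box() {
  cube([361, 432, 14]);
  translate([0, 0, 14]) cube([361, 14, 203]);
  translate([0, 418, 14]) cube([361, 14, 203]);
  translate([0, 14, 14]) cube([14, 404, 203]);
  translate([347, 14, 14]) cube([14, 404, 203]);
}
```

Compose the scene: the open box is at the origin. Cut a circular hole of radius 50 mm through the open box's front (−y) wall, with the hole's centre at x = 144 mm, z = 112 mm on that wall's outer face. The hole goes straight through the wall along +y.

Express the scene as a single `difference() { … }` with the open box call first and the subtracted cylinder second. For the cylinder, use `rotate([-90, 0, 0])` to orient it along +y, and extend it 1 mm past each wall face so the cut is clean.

difference() {
  open_box();
  translate([144, -1, 112]) rotate([-90, 0, 0]) cylinder(h = 16, r = 50);
}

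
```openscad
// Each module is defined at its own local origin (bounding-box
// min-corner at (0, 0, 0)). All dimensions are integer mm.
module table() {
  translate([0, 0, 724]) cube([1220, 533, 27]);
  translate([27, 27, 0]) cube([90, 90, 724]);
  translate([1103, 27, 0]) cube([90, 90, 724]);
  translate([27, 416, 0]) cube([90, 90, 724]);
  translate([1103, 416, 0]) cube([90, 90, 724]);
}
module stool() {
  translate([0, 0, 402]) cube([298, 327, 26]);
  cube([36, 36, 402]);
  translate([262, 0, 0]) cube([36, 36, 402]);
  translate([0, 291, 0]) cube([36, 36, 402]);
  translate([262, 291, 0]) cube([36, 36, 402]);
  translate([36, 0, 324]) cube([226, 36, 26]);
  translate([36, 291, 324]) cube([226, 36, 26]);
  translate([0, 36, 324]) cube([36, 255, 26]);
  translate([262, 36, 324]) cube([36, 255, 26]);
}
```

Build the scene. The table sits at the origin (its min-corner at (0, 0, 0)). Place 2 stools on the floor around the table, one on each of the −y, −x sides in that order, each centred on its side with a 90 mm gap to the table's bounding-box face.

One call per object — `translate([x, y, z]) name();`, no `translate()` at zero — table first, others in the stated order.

table();
translate([461, -417, 0]) stool();
translate([-388, 103, 0]) stool();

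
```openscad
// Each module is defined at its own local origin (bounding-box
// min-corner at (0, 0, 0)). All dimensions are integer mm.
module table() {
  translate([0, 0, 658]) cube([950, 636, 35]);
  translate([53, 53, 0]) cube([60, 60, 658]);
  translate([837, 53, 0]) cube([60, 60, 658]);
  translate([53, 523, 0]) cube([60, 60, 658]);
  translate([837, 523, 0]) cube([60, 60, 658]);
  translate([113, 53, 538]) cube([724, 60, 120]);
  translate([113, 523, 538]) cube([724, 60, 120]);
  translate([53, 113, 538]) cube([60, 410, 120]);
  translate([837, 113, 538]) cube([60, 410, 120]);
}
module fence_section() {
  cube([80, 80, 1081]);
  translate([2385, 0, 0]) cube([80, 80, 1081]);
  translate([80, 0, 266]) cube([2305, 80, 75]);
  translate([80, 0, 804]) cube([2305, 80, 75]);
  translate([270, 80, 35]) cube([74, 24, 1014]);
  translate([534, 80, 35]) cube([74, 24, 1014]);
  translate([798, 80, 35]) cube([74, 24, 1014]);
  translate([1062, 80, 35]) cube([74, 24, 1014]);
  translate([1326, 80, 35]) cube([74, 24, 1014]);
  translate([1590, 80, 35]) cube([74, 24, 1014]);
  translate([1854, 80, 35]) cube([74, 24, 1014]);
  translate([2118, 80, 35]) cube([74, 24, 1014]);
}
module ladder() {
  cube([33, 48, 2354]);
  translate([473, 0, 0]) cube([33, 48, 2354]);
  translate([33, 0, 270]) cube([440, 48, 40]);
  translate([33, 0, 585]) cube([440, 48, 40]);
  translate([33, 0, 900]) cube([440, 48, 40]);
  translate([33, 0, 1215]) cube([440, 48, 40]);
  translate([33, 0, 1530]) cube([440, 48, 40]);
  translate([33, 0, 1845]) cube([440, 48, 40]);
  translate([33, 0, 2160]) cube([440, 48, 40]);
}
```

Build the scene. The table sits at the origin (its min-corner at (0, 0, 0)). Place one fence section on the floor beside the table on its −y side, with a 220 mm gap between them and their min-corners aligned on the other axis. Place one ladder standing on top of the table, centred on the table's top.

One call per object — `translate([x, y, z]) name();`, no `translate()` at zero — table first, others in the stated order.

table();
translate([0, -324, 0]) fence_section();
translate([222, 294, 693]) ladder();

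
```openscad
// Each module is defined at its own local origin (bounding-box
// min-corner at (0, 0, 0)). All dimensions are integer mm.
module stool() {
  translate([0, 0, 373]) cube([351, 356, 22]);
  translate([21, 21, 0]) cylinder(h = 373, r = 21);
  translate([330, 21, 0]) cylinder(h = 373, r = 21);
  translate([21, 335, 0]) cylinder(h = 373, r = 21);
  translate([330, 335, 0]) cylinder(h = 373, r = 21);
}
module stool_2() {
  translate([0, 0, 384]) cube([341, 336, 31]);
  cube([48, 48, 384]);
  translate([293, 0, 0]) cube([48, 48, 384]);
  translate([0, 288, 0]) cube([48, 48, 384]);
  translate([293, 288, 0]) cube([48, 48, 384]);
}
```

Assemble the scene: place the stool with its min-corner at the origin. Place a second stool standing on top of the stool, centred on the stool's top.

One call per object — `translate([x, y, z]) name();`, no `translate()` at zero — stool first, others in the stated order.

stool();
translate([5, 10, 395]) stool_2();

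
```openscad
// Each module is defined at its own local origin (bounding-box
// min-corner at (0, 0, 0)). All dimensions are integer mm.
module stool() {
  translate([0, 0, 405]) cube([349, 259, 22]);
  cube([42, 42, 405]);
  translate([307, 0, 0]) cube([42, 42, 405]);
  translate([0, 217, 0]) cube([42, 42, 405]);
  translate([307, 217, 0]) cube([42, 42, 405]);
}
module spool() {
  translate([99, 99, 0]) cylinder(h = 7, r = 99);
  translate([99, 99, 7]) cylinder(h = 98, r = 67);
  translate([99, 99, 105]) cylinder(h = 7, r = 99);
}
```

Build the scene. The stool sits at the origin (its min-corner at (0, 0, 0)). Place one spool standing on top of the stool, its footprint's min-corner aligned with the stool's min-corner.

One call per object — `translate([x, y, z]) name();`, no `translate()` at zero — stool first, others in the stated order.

stool();
translate([0, 0, 427]) spool();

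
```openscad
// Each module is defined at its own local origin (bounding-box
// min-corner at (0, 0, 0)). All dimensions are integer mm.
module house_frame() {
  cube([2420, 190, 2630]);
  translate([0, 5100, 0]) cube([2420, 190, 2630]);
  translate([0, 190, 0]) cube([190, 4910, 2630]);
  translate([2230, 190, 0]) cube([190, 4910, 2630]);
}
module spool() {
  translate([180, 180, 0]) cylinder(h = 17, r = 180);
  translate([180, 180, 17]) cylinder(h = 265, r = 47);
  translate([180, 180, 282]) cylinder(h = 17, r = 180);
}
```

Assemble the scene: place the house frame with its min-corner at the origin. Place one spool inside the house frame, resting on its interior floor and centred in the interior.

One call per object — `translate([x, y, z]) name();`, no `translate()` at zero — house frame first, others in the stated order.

house_frame();
translate([1030, 2465, 0]) spool();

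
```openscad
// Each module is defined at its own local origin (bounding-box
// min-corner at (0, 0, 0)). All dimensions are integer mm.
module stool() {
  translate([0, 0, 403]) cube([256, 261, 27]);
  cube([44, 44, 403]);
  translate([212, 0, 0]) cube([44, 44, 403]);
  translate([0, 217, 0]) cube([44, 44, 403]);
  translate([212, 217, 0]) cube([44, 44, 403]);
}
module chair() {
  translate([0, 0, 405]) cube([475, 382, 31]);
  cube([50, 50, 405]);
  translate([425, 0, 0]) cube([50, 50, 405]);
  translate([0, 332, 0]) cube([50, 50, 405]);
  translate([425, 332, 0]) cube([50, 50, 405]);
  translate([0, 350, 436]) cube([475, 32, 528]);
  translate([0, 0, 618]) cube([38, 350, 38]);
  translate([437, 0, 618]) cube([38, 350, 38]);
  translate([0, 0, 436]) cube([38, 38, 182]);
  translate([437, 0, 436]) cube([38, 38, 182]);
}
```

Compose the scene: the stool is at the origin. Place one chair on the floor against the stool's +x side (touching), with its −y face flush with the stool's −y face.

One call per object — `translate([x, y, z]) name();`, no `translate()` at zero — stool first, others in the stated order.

stool();
translate([256, 0, 0]) chair();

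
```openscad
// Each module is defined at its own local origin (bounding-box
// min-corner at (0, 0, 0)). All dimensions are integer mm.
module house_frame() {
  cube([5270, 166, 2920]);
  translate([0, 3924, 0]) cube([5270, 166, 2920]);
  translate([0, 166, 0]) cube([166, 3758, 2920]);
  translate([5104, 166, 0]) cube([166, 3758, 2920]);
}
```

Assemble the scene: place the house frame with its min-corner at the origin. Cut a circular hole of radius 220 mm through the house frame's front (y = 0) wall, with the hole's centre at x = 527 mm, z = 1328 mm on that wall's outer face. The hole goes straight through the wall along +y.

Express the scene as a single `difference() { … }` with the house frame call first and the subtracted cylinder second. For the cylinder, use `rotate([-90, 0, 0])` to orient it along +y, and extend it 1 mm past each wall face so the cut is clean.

difference() {
  house_frame();
  translate([527, -1, 1328]) rotate([-90, 0, 0]) cylinder(h = 168, r = 220);
}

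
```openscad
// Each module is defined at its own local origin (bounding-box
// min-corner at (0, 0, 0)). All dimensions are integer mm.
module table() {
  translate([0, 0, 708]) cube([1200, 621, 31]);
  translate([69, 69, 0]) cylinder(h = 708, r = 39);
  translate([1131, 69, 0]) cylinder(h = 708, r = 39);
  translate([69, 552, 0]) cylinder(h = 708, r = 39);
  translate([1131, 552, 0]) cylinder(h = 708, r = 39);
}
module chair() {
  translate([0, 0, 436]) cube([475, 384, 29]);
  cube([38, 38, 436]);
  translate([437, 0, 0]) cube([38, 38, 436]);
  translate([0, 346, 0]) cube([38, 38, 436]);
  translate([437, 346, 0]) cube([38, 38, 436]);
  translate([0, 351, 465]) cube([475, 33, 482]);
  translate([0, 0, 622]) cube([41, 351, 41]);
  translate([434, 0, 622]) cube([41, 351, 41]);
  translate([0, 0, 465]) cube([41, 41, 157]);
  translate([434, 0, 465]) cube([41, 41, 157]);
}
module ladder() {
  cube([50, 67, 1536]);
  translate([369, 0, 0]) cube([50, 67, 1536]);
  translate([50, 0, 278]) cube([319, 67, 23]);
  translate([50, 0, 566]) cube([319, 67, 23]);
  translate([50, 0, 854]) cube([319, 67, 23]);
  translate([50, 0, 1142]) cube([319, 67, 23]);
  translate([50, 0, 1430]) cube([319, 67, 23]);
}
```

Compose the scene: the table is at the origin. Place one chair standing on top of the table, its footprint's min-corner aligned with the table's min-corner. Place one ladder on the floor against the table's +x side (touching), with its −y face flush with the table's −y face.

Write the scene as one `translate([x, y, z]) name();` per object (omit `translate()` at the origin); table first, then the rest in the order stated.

table();
translate([0, 0, 739]) chair();
translate([1200, 0, 0]) ladder();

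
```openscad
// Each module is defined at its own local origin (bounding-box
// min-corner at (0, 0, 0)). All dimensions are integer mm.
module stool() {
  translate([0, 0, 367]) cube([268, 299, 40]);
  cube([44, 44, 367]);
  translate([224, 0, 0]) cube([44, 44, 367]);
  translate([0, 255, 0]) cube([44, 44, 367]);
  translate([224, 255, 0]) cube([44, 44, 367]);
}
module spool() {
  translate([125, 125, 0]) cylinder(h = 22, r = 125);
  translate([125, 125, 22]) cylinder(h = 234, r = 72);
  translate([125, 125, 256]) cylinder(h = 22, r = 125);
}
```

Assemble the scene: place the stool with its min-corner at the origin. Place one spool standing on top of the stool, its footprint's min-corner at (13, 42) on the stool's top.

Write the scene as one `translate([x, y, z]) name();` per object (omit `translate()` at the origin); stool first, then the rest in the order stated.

stool();
translate([13, 42, 407]) spool();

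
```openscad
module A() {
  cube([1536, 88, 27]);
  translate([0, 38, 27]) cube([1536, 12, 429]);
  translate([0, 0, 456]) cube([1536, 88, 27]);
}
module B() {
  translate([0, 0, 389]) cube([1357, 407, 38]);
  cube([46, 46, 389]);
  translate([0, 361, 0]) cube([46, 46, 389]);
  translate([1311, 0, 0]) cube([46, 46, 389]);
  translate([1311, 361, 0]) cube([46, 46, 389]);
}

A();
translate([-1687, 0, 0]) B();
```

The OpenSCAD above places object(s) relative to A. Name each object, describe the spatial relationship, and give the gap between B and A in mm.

A is an I-beam. B is a bench. The bench is on the floor beside the I-beam on its −x side. The gap between the bench and the I-beam is 330 mm.

The bench's nearest face is 330 mm from the I-beam's −x face.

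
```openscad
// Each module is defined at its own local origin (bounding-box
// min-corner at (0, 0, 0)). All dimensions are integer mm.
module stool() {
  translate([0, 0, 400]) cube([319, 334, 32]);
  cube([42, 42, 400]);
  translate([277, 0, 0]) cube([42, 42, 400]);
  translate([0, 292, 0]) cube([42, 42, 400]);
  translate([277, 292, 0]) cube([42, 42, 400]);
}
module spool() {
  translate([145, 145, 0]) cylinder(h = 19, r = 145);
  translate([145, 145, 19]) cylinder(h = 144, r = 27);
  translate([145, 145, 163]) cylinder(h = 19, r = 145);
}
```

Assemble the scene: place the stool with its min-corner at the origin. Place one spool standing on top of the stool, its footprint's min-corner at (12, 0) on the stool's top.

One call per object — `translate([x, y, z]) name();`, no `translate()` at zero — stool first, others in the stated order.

stool();
translate([12, 0, 432]) spool();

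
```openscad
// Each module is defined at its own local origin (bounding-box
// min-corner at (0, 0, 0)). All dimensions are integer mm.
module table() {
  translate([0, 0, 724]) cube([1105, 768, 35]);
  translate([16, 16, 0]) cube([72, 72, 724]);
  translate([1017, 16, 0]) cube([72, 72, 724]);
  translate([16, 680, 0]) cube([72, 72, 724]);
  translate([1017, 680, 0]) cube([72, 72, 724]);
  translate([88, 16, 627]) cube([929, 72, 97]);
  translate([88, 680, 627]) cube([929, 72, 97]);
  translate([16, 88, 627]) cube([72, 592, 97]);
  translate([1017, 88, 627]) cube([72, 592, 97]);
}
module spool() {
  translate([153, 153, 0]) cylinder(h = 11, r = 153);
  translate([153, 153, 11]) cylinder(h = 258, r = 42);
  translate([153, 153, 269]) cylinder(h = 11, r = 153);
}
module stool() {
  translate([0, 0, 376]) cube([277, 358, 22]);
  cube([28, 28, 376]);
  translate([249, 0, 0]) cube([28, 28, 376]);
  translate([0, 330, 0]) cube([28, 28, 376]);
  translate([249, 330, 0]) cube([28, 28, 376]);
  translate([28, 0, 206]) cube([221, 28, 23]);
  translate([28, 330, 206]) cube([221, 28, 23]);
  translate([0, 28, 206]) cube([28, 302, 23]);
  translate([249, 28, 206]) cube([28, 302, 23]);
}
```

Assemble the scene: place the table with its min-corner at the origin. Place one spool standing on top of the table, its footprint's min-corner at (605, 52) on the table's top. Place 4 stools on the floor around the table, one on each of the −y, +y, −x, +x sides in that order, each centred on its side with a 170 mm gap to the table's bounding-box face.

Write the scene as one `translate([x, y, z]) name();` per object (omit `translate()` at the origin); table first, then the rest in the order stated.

table();
translate([605, 52, 759]) spool();
translate([414, -528, 0]) stool();
translate([414, 938, 0]) stool();
translate([-447, 205, 0]) stool();
translate([1275, 205, 0]) stool();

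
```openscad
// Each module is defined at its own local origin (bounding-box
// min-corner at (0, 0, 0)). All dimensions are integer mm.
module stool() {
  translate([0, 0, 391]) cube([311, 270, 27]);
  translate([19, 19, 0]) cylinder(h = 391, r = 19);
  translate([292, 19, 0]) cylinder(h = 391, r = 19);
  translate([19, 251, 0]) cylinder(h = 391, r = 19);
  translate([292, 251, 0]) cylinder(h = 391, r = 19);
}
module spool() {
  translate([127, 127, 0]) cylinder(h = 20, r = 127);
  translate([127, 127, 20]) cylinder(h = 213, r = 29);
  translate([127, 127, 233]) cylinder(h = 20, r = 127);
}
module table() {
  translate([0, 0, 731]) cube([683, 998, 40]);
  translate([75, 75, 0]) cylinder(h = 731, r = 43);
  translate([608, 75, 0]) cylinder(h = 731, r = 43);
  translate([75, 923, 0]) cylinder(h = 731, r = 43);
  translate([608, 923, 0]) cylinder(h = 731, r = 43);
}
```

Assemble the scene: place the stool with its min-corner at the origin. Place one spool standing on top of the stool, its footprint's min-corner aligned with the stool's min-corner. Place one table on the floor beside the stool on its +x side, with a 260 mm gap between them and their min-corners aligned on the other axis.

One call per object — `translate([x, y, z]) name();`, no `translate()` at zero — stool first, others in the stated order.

stool();
translate([0, 0, 418]) spool();
translate([571, 0, 0]) table();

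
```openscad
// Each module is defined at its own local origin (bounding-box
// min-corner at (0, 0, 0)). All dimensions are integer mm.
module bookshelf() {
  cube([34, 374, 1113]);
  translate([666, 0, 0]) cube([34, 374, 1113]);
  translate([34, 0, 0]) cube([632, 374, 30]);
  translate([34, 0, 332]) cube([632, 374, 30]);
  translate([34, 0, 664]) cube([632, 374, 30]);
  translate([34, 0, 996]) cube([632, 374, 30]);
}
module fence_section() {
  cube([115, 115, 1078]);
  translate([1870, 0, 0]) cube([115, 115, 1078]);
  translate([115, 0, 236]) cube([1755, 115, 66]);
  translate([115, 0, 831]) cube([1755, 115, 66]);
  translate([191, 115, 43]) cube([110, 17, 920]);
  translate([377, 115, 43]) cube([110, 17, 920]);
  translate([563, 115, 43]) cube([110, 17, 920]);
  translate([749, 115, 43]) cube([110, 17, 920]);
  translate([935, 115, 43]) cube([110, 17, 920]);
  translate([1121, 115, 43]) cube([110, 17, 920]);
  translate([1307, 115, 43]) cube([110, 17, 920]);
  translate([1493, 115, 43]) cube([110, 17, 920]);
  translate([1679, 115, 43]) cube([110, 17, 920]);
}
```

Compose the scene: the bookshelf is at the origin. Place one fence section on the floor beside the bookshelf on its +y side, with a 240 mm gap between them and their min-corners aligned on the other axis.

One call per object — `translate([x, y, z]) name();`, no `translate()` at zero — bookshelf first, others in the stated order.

bookshelf();
translate([0, 614, 0]) fence_section();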